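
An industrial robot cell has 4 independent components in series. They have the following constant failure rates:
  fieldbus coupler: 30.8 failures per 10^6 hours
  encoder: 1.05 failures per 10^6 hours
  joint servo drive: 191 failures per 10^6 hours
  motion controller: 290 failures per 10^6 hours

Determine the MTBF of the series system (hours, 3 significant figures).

1950

Series of exponential components: λ_sys = Σ λ_i
λ_sys = 0.0000308 + 0.00000105 + 0.000191 + 0.000290 = 5.1285e-04 /h
MTBF = 1 / λ_sys = 1950 h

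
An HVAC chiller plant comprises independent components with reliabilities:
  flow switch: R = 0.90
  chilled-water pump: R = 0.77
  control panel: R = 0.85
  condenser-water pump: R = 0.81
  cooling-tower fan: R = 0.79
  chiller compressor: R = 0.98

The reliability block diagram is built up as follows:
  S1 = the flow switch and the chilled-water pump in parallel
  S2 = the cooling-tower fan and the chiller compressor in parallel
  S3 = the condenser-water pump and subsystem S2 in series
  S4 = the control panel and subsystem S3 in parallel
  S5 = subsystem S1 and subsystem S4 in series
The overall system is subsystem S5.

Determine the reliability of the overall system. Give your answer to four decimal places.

Parallel (flow switch and chilled-water pump): 1 − (1 − 0.900000)(1 − 0.770000) = 0.977000
Parallel (cooling-tower fan and chiller compressor): 1 − (1 − 0.790000)(1 − 0.980000) = 0.995800
Series (condenser-water pump and [0.995800]): 0.810000 × 0.995800 = 0.806598
Parallel (control panel and [0.806598]): 1 − (1 − 0.850000)(1 − 0.806598) = 0.970990
Series ([0.977000] and [0.970990]): 0.977000 × 0.970990 = 0.9487

0.9487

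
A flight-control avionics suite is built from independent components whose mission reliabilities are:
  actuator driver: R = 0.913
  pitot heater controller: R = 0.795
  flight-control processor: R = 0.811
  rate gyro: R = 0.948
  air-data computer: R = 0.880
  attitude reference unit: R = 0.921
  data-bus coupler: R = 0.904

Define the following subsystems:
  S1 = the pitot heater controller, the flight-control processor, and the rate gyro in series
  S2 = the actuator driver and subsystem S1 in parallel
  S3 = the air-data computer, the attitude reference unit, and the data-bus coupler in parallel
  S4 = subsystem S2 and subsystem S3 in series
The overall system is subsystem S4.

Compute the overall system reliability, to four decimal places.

0.9653

Series (pitot heater controller, flight-control processor, and rate gyro): 0.795000 × 0.811000 × 0.948000 = 0.611218
Parallel (actuator driver and [0.611218]): 1 − (1 − 0.913000)(1 − 0.611218) = 0.966176
Parallel (air-data computer, attitude reference unit, and data-bus coupler): 1 − (1 − 0.880000)(1 − 0.921000)(1 − 0.904000) = 0.999090
Series ([0.966176] and [0.999090]): 0.966176 × 0.999090 = 0.9653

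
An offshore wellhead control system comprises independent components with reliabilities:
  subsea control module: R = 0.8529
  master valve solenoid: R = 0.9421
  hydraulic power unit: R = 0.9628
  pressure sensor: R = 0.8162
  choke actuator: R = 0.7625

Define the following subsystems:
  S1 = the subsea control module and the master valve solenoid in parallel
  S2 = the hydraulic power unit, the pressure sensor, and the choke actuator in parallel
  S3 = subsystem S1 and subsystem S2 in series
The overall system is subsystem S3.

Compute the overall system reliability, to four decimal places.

Parallel (subsea control module and master valve solenoid): 1 − (1 − 0.852900)(1 − 0.942100) = 0.991483
Parallel (hydraulic power unit, pressure sensor, and choke actuator): 1 − (1 − 0.962800)(1 − 0.816200)(1 − 0.762500) = 0.998376
Series ([0.991483] and [0.998376]): 0.991483 × 0.998376 = 0.9899

0.9899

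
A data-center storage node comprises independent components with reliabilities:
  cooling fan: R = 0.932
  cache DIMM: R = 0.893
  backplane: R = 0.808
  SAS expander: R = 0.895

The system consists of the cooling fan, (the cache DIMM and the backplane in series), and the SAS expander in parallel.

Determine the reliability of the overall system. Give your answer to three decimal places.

0.998

Series (cache DIMM and backplane): 0.89300 × 0.80800 = 0.72154
Parallel (cooling fan, [0.72154], and SAS expander): 1 − (1 − 0.93200)(1 − 0.72154)(1 − 0.89500) = 0.998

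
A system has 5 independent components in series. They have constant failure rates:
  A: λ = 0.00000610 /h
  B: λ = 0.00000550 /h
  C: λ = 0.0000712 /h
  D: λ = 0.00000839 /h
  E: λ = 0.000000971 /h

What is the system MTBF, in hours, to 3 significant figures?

Series of exponential components: λ_sys = Σ λ_i
λ_sys = 0.00000610 + 0.00000550 + 0.0000712 + 0.00000839 + 0.000000971 = 9.2161e-05 /h
MTBF = 1 / λ_sys = 10900 h

10900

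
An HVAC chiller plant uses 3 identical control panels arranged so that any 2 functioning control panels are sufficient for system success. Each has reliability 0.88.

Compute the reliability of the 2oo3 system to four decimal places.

R = Σ_{i=2}^{3} C(3,i) p^i (1−p)^{3−i} with p = 0.88
C(3,2)·0.88^2·0.12^1 = 0.278784
C(3,3)·0.88^3·0.12^0 = 0.681472
Sum = 0.9603

0.9603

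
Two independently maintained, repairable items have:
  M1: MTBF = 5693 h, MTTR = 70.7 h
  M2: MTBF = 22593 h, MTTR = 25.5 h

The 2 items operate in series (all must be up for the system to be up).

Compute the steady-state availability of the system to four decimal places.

0.9866

A(M1) = MTBF/(MTBF+MTTR) = 5693/(5693+70.7) = 0.987734
A(M2) = MTBF/(MTBF+MTTR) = 22593/(22593+25.5) = 0.998873
Series availability: 0.987734 × 0.998873 = 0.9866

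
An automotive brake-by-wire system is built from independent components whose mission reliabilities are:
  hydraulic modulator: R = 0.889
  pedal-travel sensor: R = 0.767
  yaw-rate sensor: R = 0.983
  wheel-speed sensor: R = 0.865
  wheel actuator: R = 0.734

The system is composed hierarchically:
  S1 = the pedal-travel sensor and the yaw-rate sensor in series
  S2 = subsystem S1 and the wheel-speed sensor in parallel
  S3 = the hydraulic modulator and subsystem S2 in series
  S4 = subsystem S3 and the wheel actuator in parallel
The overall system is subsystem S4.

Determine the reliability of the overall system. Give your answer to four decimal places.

0.9626

Series (pedal-travel sensor and yaw-rate sensor): 0.767000 × 0.983000 = 0.753961
Parallel ([0.753961] and wheel-speed sensor): 1 − (1 − 0.753961)(1 − 0.865000) = 0.966785
Series (hydraulic modulator and [0.966785]): 0.889000 × 0.966785 = 0.859472
Parallel ([0.859472] and wheel actuator): 1 − (1 − 0.859472)(1 − 0.734000) = 0.9626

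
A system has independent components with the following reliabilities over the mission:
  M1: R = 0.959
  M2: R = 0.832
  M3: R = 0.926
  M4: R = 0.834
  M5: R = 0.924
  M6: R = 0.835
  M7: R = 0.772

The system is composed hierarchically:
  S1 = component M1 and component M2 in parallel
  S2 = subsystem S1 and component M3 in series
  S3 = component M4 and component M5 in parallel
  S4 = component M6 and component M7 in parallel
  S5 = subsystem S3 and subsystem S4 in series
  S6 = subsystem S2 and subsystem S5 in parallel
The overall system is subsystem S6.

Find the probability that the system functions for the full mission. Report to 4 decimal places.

Parallel (M1 and M2): 1 − (1 − 0.959000)(1 − 0.832000) = 0.993112
Series ([0.993112] and M3): 0.993112 × 0.926000 = 0.919622
Parallel (M4 and M5): 1 − (1 − 0.834000)(1 − 0.924000) = 0.987384
Parallel (M6 and M7): 1 − (1 − 0.835000)(1 − 0.772000) = 0.962380
Series ([0.987384] and [0.962380]): 0.987384 × 0.962380 = 0.950239
Parallel ([0.919622] and [0.950239]): 1 − (1 − 0.919622)(1 − 0.950239) = 0.9960

0.9960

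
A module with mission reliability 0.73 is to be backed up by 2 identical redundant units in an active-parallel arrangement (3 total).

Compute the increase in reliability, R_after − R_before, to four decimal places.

0.2503

R_before = 0.73
R_after = 1 − (1 − 0.73)^3 = 0.9803
ΔR = 0.9803 − 0.73 = 0.2503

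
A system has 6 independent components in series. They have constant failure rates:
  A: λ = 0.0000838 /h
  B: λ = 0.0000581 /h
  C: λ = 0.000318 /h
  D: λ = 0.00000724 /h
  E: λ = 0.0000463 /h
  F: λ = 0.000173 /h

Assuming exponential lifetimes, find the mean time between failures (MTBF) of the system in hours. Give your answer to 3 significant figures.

Series of exponential components: λ_sys = Σ λ_i
λ_sys = 0.0000838 + 0.0000581 + 0.000318 + 0.00000724 + 0.0000463 + 0.000173 = 6.8644e-04 /h
MTBF = 1 / λ_sys = 1460 h

1460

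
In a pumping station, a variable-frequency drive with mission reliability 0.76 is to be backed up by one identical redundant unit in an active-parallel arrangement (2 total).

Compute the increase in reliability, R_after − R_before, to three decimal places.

R_before = 0.76
R_after = 1 − (1 − 0.76)^2 = 0.942
ΔR = 0.942 − 0.76 = 0.182

0.182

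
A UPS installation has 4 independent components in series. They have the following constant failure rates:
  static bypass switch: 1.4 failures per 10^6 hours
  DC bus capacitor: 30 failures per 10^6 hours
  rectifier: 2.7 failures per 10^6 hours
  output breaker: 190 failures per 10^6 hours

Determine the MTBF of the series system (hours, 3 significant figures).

4460

Series of exponential components: λ_sys = Σ λ_i
λ_sys = 0.0000014 + 0.000030 + 0.0000027 + 0.00019 = 2.2410e-04 /h
MTBF = 1 / λ_sys = 4460 h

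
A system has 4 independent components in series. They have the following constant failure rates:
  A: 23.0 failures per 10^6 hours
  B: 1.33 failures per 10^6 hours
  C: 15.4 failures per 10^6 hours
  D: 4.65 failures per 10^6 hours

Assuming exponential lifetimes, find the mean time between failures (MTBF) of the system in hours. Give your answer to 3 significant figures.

22500

Series of exponential components: λ_sys = Σ λ_i
λ_sys = 0.0000230 + 0.00000133 + 0.0000154 + 0.00000465 = 4.4380e-05 /h
MTBF = 1 / λ_sys = 22500 h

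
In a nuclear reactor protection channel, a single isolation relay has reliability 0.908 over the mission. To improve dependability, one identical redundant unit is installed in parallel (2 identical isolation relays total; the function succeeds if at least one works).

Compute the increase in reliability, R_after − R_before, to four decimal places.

R_before = 0.908
R_after = 1 − (1 − 0.908)^2 = 0.9915
ΔR = 0.9915 − 0.908 = 0.0835

0.0835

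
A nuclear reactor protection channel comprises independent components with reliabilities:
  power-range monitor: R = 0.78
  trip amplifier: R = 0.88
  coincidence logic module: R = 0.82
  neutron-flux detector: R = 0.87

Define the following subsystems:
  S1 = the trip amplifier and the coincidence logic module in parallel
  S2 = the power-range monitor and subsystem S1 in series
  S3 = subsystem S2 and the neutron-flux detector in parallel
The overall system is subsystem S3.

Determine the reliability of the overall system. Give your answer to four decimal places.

0.9692

Parallel (trip amplifier and coincidence logic module): 1 − (1 − 0.880000)(1 − 0.820000) = 0.978400
Series (power-range monitor and [0.978400]): 0.780000 × 0.978400 = 0.763152
Parallel ([0.763152] and neutron-flux detector): 1 − (1 − 0.763152)(1 − 0.870000) = 0.9692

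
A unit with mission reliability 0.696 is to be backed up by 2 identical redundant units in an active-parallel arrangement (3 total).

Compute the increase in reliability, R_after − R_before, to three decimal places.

0.276

R_before = 0.696
R_after = 1 − (1 − 0.696)^3 = 0.972
ΔR = 0.972 − 0.696 = 0.276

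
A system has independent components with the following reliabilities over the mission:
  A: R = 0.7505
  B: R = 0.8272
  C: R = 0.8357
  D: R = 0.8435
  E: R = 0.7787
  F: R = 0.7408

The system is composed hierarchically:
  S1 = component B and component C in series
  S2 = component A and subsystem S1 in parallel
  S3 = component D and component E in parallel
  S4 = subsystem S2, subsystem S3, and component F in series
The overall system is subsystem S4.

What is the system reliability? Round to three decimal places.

Series (B and C): 0.82720 × 0.83570 = 0.69129
Parallel (A and [0.69129]): 1 − (1 − 0.75050)(1 − 0.69129) = 0.92298
Parallel (D and E): 1 − (1 − 0.84350)(1 − 0.77870) = 0.96537
Series ([0.92298], [0.96537], and F): 0.92298 × 0.96537 × 0.74080 = 0.660

0.660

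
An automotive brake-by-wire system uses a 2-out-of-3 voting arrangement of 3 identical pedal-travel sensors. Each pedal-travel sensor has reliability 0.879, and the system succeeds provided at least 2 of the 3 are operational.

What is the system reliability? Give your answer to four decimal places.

0.9596

R = Σ_{i=2}^{3} C(3,i) p^i (1−p)^{3−i} with p = 0.879
C(3,2)·0.879^2·0.121^1 = 0.280469
C(3,3)·0.879^3·0.121^0 = 0.679151
Sum = 0.9596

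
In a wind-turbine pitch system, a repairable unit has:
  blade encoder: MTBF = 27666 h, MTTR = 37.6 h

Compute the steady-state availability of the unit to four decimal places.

0.9986

A(blade encoder) = MTBF/(MTBF+MTTR) = 27666/(27666+37.6) = 0.9986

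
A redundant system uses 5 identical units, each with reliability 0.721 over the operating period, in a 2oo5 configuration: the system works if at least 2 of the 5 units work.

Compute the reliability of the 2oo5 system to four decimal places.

0.9765

R = Σ_{i=2}^{5} C(5,i) p^i (1−p)^{5−i} with p = 0.721
C(5,2)·0.721^2·0.279^3 = 0.112897
C(5,3)·0.721^3·0.279^2 = 0.291752
C(5,4)·0.721^4·0.279^1 = 0.376977
C(5,5)·0.721^5·0.279^0 = 0.194839
Sum = 0.9765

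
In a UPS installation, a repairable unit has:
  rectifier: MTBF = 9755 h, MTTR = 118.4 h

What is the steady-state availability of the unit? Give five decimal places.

A(rectifier) = MTBF/(MTBF+MTTR) = 9755/(9755+118.4) = 0.98801

0.98801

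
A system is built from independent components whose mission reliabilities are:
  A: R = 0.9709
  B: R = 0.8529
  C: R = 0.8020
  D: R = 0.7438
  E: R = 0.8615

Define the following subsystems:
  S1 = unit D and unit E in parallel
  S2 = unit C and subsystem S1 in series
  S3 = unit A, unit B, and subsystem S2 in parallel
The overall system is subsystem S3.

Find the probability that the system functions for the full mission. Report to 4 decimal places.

Parallel (D and E): 1 − (1 − 0.743800)(1 − 0.861500) = 0.964516
Series (C and [0.964516]): 0.802000 × 0.964516 = 0.773542
Parallel (A, B, and [0.773542]): 1 − (1 − 0.970900)(1 − 0.852900)(1 − 0.773542) = 0.9990

0.9990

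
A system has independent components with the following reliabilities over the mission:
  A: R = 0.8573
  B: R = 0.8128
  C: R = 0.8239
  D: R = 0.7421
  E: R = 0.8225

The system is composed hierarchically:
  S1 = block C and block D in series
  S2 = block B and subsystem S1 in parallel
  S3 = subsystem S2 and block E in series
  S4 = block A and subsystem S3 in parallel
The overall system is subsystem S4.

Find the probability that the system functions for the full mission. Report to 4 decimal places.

0.9661

Series (C and D): 0.823900 × 0.742100 = 0.611416
Parallel (B and [0.611416]): 1 − (1 − 0.812800)(1 − 0.611416) = 0.927257
Series ([0.927257] and E): 0.927257 × 0.822500 = 0.762669
Parallel (A and [0.762669]): 1 − (1 − 0.857300)(1 − 0.762669) = 0.9661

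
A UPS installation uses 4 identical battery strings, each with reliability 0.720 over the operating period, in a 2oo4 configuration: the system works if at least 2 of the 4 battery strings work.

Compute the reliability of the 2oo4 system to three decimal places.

R = Σ_{i=2}^{4} C(4,i) p^i (1−p)^{4−i} with p = 0.720
C(4,2)·0.720^2·0.280^2 = 0.24386
C(4,3)·0.720^3·0.280^1 = 0.41804
C(4,4)·0.720^4·0.280^0 = 0.26874
Sum = 0.931

0.931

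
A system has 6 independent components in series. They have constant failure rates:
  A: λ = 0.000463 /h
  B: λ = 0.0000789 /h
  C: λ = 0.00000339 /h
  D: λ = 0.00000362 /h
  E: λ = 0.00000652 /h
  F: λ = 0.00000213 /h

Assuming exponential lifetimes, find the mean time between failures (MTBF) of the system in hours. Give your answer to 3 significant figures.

1790

Series of exponential components: λ_sys = Σ λ_i
λ_sys = 0.000463 + 0.0000789 + 0.00000339 + 0.00000362 + 0.00000652 + 0.00000213 = 5.5756e-04 /h
MTBF = 1 / λ_sys = 1790 h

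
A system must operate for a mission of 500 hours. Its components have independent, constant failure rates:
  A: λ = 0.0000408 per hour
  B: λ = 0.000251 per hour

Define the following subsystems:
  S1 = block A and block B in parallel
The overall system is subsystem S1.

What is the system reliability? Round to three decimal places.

0.998

R(A) = exp(−0.0000408 × 500) = 0.97981
R(B) = exp(−0.000251 × 500) = 0.88206
Parallel (A and B): 1 − (1 − 0.97981)(1 − 0.88206) = 0.998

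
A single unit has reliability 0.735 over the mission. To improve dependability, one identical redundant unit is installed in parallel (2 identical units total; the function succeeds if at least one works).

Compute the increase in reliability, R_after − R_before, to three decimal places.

0.195

R_before = 0.735
R_after = 1 − (1 − 0.735)^2 = 0.930
ΔR = 0.930 − 0.735 = 0.195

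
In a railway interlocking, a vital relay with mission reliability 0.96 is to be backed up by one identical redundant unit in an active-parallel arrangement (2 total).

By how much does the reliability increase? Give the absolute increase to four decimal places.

0.0384

R_before = 0.96
R_after = 1 − (1 − 0.96)^2 = 0.9984
ΔR = 0.9984 − 0.96 = 0.0384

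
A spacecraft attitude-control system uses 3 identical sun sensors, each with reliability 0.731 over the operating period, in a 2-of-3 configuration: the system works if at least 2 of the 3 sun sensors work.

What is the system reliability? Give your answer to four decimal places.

R = Σ_{i=2}^{3} C(3,i) p^i (1−p)^{3−i} with p = 0.731
C(3,2)·0.731^2·0.269^1 = 0.431229
C(3,3)·0.731^3·0.269^0 = 0.390618
Sum = 0.8218

0.8218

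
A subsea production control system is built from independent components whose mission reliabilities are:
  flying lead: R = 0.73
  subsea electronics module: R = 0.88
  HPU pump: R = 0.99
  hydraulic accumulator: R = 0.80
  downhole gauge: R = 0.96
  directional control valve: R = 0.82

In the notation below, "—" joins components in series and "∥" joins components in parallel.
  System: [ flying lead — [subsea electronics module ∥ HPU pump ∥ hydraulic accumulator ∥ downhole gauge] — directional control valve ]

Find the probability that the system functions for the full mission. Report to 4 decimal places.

Parallel (subsea electronics module, HPU pump, hydraulic accumulator, and downhole gauge): 1 − (1 − 0.880000)(1 − 0.990000)(1 − 0.800000)(1 − 0.960000) = 0.999990
Series (flying lead, [0.999990], and directional control valve): 0.730000 × 0.999990 × 0.820000 = 0.5986

0.5986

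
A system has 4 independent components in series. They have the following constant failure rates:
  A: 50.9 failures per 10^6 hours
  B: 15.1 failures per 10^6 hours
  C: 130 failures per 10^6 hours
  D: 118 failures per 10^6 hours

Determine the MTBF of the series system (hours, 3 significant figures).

Series of exponential components: λ_sys = Σ λ_i
λ_sys = 0.0000509 + 0.0000151 + 0.000130 + 0.000118 = 3.1400e-04 /h
MTBF = 1 / λ_sys = 3180 h

3180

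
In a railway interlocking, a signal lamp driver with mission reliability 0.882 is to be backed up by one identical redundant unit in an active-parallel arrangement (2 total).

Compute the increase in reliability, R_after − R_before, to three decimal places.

R_before = 0.882
R_after = 1 − (1 − 0.882)^2 = 0.986
ΔR = 0.986 − 0.882 = 0.104

0.104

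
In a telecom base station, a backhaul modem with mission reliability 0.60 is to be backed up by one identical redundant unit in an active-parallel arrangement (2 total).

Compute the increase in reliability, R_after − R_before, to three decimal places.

0.240

R_before = 0.60
R_after = 1 − (1 − 0.60)^2 = 0.840
ΔR = 0.840 − 0.60 = 0.240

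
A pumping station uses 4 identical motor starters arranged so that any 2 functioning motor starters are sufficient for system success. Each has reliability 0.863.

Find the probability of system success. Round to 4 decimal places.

0.9908

R = Σ_{i=2}^{4} C(4,i) p^i (1−p)^{4−i} with p = 0.863
C(4,2)·0.863^2·0.137^2 = 0.083871
C(4,3)·0.863^3·0.137^1 = 0.352219
C(4,4)·0.863^4·0.137^0 = 0.554681
Sum = 0.9908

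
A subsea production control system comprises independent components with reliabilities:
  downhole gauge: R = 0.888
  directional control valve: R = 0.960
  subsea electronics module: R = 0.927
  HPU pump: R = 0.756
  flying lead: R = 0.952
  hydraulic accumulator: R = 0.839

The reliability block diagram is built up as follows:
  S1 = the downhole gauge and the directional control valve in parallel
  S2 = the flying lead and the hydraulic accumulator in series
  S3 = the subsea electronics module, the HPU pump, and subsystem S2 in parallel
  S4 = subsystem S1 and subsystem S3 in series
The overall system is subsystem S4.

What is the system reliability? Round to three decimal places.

0.992

Parallel (downhole gauge and directional control valve): 1 − (1 − 0.88800)(1 − 0.96000) = 0.99552
Series (flying lead and hydraulic accumulator): 0.95200 × 0.83900 = 0.79873
Parallel (subsea electronics module, HPU pump, and [0.79873]): 1 − (1 − 0.92700)(1 − 0.75600)(1 − 0.79873) = 0.99641
Series ([0.99552] and [0.99641]): 0.99552 × 0.99641 = 0.992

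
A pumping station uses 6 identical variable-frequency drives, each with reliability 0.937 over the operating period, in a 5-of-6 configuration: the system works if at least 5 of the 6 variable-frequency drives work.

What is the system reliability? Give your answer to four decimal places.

0.9498

R = Σ_{i=5}^{6} C(6,i) p^i (1−p)^{6−i} with p = 0.937
C(6,5)·0.937^5·0.063^1 = 0.273017
C(6,6)·0.937^6·0.063^0 = 0.676764
Sum = 0.9498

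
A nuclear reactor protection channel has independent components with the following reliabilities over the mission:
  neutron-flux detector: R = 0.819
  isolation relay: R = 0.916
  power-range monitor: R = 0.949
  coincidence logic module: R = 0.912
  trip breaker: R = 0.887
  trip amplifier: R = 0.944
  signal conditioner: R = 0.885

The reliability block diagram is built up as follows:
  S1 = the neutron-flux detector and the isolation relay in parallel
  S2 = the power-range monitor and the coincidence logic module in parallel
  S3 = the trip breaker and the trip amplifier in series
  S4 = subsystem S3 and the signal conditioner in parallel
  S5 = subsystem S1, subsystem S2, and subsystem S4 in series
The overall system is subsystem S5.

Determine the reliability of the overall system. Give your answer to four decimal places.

Parallel (neutron-flux detector and isolation relay): 1 − (1 − 0.819000)(1 − 0.916000) = 0.984796
Parallel (power-range monitor and coincidence logic module): 1 − (1 − 0.949000)(1 − 0.912000) = 0.995512
Series (trip breaker and trip amplifier): 0.887000 × 0.944000 = 0.837328
Parallel ([0.837328] and signal conditioner): 1 − (1 − 0.837328)(1 − 0.885000) = 0.981293
Series ([0.984796], [0.995512], and [0.981293]): 0.984796 × 0.995512 × 0.981293 = 0.9620

0.9620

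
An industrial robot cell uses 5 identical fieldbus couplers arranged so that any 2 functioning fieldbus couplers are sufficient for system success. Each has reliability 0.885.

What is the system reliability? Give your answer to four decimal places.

R = Σ_{i=2}^{5} C(5,i) p^i (1−p)^{5−i} with p = 0.885
C(5,2)·0.885^2·0.115^3 = 0.011912
C(5,3)·0.885^3·0.115^2 = 0.091670
C(5,4)·0.885^4·0.115^1 = 0.352729
C(5,5)·0.885^5·0.115^0 = 0.542896
Sum = 0.9992

0.9992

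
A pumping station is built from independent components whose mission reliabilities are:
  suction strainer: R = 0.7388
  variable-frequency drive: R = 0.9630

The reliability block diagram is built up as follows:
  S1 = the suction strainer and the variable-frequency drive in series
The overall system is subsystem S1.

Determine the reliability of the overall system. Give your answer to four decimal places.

Series (suction strainer and variable-frequency drive): 0.738800 × 0.963000 = 0.7115

0.7115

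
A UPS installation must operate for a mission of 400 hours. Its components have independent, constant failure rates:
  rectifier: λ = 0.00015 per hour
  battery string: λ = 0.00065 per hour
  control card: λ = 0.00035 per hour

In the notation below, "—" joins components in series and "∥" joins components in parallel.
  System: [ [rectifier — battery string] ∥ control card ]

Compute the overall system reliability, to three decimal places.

R(rectifier) = exp(−0.00015 × 400) = 0.94176
R(battery string) = exp(−0.00065 × 400) = 0.77105
R(control card) = exp(−0.00035 × 400) = 0.86936
Series (rectifier and battery string): 0.94176 × 0.77105 = 0.72614
Parallel ([0.72614] and control card): 1 − (1 − 0.72614)(1 − 0.86936) = 0.964

0.964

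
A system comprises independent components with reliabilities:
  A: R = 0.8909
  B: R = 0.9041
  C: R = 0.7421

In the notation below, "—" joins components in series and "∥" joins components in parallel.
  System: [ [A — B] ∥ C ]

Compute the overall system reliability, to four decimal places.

Series (A and B): 0.890900 × 0.904100 = 0.805463
Parallel ([0.805463] and C): 1 − (1 − 0.805463)(1 − 0.742100) = 0.9498

0.9498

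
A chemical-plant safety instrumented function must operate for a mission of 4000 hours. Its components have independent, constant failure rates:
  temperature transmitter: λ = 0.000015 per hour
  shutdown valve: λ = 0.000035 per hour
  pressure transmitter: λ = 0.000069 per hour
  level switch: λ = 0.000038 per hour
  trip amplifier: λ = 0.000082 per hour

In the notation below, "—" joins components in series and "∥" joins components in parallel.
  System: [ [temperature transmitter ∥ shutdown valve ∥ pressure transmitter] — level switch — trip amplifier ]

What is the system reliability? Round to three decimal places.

0.618

R(temperature transmitter) = exp(−0.000015 × 4000) = 0.94176
R(shutdown valve) = exp(−0.000035 × 4000) = 0.86936
R(pressure transmitter) = exp(−0.000069 × 4000) = 0.75881
R(level switch) = exp(−0.000038 × 4000) = 0.85899
R(trip amplifier) = exp(−0.000082 × 4000) = 0.72036
Parallel (temperature transmitter, shutdown valve, and pressure transmitter): 1 − (1 − 0.94176)(1 − 0.86936)(1 − 0.75881) = 0.99816
Series ([0.99816], level switch, and trip amplifier): 0.99816 × 0.85899 × 0.72036 = 0.618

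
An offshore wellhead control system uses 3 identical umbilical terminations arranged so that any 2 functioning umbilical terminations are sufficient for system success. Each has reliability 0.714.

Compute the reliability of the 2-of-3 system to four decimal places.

0.8014

R = Σ_{i=2}^{3} C(3,i) p^i (1−p)^{3−i} with p = 0.714
C(3,2)·0.714^2·0.286^1 = 0.437405
C(3,3)·0.714^3·0.286^0 = 0.363994
Sum = 0.8014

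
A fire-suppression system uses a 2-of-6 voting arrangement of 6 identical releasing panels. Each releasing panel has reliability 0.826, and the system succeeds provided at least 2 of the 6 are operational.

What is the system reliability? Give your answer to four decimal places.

R = Σ_{i=2}^{6} C(6,i) p^i (1−p)^{6−i} with p = 0.826
C(6,2)·0.826^2·0.174^4 = 0.009381
C(6,3)·0.826^3·0.174^3 = 0.059377
C(6,4)·0.826^4·0.174^2 = 0.211402
C(6,5)·0.826^5·0.174^1 = 0.401422
C(6,6)·0.826^6·0.174^0 = 0.317600
Sum = 0.9992

0.9992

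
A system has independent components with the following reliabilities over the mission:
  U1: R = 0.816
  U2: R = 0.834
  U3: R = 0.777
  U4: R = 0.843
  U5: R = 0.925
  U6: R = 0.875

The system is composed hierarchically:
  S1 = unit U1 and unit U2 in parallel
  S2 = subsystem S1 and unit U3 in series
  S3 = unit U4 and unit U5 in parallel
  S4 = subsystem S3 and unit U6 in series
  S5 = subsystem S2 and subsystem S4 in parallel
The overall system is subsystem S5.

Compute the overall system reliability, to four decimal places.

0.9666

Parallel (U1 and U2): 1 − (1 − 0.816000)(1 − 0.834000) = 0.969456
Series ([0.969456] and U3): 0.969456 × 0.777000 = 0.753267
Parallel (U4 and U5): 1 − (1 − 0.843000)(1 − 0.925000) = 0.988225
Series ([0.988225] and U6): 0.988225 × 0.875000 = 0.864697
Parallel ([0.753267] and [0.864697]): 1 − (1 − 0.753267)(1 − 0.864697) = 0.9666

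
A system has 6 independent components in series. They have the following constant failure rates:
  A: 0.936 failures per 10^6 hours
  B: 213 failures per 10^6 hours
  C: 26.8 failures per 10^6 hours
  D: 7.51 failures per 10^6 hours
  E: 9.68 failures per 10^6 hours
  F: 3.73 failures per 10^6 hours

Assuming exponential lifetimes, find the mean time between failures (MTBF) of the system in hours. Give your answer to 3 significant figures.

Series of exponential components: λ_sys = Σ λ_i
λ_sys = 0.000000936 + 0.000213 + 0.0000268 + 0.00000751 + 0.00000968 + 0.00000373 = 2.6166e-04 /h
MTBF = 1 / λ_sys = 3820 h

3820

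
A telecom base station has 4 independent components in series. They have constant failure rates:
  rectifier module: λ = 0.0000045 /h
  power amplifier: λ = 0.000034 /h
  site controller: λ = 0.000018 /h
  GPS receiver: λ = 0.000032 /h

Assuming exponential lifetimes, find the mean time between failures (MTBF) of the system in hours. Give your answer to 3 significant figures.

Series of exponential components: λ_sys = Σ λ_i
λ_sys = 0.0000045 + 0.000034 + 0.000018 + 0.000032 = 8.8500e-05 /h
MTBF = 1 / λ_sys = 11300 h

11300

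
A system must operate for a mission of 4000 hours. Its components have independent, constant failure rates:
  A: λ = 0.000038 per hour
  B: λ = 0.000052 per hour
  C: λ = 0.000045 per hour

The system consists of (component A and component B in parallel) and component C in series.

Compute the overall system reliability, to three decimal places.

R(A) = exp(−0.000038 × 4000) = 0.85899
R(B) = exp(−0.000052 × 4000) = 0.81221
R(C) = exp(−0.000045 × 4000) = 0.83527
Parallel (A and B): 1 − (1 − 0.85899)(1 − 0.81221) = 0.97352
Series ([0.97352] and C): 0.97352 × 0.83527 = 0.813

0.813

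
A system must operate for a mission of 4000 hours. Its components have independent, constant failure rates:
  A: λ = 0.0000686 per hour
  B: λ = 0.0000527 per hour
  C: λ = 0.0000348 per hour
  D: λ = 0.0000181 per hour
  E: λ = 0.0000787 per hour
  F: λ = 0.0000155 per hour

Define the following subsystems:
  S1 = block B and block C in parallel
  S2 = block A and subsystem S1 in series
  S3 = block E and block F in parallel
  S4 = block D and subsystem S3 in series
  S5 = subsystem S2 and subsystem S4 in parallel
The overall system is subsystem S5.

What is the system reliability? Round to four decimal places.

0.9780

R(A) = exp(−0.0000686 × 4000) = 0.760028
R(B) = exp(−0.0000527 × 4000) = 0.809936
R(C) = exp(−0.0000348 × 4000) = 0.870054
R(D) = exp(−0.0000181 × 4000) = 0.930159
R(E) = exp(−0.0000787 × 4000) = 0.729935
R(F) = exp(−0.0000155 × 4000) = 0.939883
Parallel (B and C): 1 − (1 − 0.809936)(1 − 0.870054) = 0.975302
Series (A and [0.975302]): 0.760028 × 0.975302 = 0.741257
Parallel (E and F): 1 − (1 − 0.729935)(1 − 0.939883) = 0.983765
Series (D and [0.983765]): 0.930159 × 0.983765 = 0.915058
Parallel ([0.741257] and [0.915058]): 1 − (1 − 0.741257)(1 − 0.915058) = 0.9780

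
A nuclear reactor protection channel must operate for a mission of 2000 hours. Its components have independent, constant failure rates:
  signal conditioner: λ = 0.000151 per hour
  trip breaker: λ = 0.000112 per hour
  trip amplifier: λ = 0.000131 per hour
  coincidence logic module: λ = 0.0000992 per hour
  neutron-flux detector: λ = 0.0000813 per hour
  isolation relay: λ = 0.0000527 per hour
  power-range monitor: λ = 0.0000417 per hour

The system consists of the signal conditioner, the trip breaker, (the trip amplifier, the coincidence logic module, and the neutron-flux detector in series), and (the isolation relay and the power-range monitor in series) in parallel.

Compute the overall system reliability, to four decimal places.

0.9958

R(signal conditioner) = exp(−0.000151 × 2000) = 0.739338
R(trip breaker) = exp(−0.000112 × 2000) = 0.799315
R(trip amplifier) = exp(−0.000131 × 2000) = 0.769511
R(coincidence logic module) = exp(−0.0000992 × 2000) = 0.820042
R(neutron-flux detector) = exp(−0.0000813 × 2000) = 0.849931
R(isolation relay) = exp(−0.0000527 × 2000) = 0.899964
R(power-range monitor) = exp(−0.0000417 × 2000) = 0.919983
Series (trip amplifier, coincidence logic module, and neutron-flux detector): 0.769511 × 0.820042 × 0.849931 = 0.536333
Series (isolation relay and power-range monitor): 0.899964 × 0.919983 = 0.827952
Parallel (signal conditioner, trip breaker, [0.536333], and [0.827952]): 1 − (1 − 0.739338)(1 − 0.799315)(1 − 0.536333)(1 − 0.827952) = 0.9958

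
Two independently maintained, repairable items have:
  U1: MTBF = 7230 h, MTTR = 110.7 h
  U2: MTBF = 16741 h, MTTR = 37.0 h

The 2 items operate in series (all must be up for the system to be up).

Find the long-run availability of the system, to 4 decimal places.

0.9827

A(U1) = MTBF/(MTBF+MTTR) = 7230/(7230+110.7) = 0.984920
A(U2) = MTBF/(MTBF+MTTR) = 16741/(16741+37.0) = 0.997795
Series availability: 0.984920 × 0.997795 = 0.9827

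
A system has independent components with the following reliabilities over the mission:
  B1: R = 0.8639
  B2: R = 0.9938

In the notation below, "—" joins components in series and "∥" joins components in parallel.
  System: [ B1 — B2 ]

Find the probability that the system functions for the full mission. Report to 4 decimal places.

Series (B1 and B2): 0.863900 × 0.993800 = 0.8585

0.8585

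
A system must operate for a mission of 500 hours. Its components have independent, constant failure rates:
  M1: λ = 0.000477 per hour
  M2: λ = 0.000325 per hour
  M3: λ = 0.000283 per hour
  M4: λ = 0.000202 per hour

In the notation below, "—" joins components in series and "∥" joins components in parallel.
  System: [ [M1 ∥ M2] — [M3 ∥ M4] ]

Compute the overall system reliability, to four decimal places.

R(M1) = exp(−0.000477 × 500) = 0.787809
R(M2) = exp(−0.000325 × 500) = 0.850016
R(M3) = exp(−0.000283 × 500) = 0.868055
R(M4) = exp(−0.000202 × 500) = 0.903933
Parallel (M1 and M2): 1 − (1 − 0.787809)(1 − 0.850016) = 0.968175
Parallel (M3 and M4): 1 − (1 − 0.868055)(1 − 0.903933) = 0.987324
Series ([0.968175] and [0.987324]): 0.968175 × 0.987324 = 0.9559

0.9559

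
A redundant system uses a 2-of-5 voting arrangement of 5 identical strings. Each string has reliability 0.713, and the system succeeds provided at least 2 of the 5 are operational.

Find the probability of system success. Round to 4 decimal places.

R = Σ_{i=2}^{5} C(5,i) p^i (1−p)^{5−i} with p = 0.713
C(5,2)·0.713^2·0.287^3 = 0.120178
C(5,3)·0.713^3·0.287^2 = 0.298561
C(5,4)·0.713^4·0.287^1 = 0.370860
C(5,5)·0.713^5·0.287^0 = 0.184267
Sum = 0.9739

0.9739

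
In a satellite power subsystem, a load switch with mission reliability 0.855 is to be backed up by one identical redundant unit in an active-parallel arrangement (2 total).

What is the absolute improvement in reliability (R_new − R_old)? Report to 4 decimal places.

R_before = 0.855
R_after = 1 − (1 − 0.855)^2 = 0.9790
ΔR = 0.9790 − 0.855 = 0.1240

0.1240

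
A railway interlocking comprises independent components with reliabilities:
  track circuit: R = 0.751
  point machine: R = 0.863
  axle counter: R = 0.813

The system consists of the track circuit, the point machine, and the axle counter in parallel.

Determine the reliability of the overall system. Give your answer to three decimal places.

0.994

Parallel (track circuit, point machine, and axle counter): 1 − (1 − 0.75100)(1 − 0.86300)(1 − 0.81300) = 0.994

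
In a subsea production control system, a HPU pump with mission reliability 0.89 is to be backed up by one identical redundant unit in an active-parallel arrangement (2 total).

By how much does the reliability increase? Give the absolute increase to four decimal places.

0.0979

R_before = 0.89
R_after = 1 − (1 − 0.89)^2 = 0.9879
ΔR = 0.9879 − 0.89 = 0.0979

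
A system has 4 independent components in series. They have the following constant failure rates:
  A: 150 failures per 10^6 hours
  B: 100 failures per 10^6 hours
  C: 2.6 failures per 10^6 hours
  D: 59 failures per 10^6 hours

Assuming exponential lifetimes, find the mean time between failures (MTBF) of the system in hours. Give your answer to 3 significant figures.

3210

Series of exponential components: λ_sys = Σ λ_i
λ_sys = 0.00015 + 0.00010 + 0.0000026 + 0.000059 = 3.1160e-04 /h
MTBF = 1 / λ_sys = 3210 h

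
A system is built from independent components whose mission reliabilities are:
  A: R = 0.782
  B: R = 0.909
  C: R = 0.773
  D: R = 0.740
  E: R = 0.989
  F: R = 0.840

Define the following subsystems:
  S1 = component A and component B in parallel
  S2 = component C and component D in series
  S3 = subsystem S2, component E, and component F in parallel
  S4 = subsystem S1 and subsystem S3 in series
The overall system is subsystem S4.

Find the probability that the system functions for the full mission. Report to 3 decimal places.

Parallel (A and B): 1 − (1 − 0.78200)(1 − 0.90900) = 0.98016
Series (C and D): 0.77300 × 0.74000 = 0.57202
Parallel ([0.57202], E, and F): 1 − (1 − 0.57202)(1 − 0.98900)(1 − 0.84000) = 0.99925
Series ([0.98016] and [0.99925]): 0.98016 × 0.99925 = 0.979

0.979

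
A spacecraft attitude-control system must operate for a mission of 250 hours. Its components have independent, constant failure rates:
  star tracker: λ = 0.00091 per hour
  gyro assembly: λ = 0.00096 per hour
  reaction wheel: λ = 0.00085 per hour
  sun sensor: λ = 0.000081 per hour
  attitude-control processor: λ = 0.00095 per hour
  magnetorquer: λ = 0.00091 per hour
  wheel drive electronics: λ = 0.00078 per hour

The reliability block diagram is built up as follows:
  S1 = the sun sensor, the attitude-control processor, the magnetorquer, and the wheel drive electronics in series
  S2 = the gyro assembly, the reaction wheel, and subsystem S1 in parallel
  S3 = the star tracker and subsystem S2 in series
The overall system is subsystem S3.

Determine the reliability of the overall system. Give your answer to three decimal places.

0.780

R(star tracker) = exp(−0.00091 × 250) = 0.79652
R(gyro assembly) = exp(−0.00096 × 250) = 0.78663
R(reaction wheel) = exp(−0.00085 × 250) = 0.80856
R(sun sensor) = exp(−0.000081 × 250) = 0.97995
R(attitude-control processor) = exp(−0.00095 × 250) = 0.78860
R(magnetorquer) = exp(−0.00091 × 250) = 0.79652
R(wheel drive electronics) = exp(−0.00078 × 250) = 0.82283
Series (sun sensor, attitude-control processor, magnetorquer, and wheel drive electronics): 0.97995 × 0.78860 × 0.79652 × 0.82283 = 0.50649
Parallel (gyro assembly, reaction wheel, and [0.50649]): 1 − (1 − 0.78663)(1 − 0.80856)(1 − 0.50649) = 0.97984
Series (star tracker and [0.97984]): 0.79652 × 0.97984 = 0.780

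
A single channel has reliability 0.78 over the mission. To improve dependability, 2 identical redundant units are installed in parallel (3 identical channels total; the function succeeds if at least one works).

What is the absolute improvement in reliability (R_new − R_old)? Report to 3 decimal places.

R_before = 0.78
R_after = 1 − (1 − 0.78)^3 = 0.989
ΔR = 0.989 − 0.78 = 0.209

0.209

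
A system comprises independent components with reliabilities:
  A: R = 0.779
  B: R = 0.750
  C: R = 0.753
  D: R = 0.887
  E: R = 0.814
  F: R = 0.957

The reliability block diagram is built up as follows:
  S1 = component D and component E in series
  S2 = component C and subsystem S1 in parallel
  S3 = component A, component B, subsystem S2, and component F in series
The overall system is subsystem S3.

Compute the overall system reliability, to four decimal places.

Series (D and E): 0.887000 × 0.814000 = 0.722018
Parallel (C and [0.722018]): 1 − (1 − 0.753000)(1 − 0.722018) = 0.931338
Series (A, B, [0.931338], and F): 0.779000 × 0.750000 × 0.931338 × 0.957000 = 0.5207

0.5207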